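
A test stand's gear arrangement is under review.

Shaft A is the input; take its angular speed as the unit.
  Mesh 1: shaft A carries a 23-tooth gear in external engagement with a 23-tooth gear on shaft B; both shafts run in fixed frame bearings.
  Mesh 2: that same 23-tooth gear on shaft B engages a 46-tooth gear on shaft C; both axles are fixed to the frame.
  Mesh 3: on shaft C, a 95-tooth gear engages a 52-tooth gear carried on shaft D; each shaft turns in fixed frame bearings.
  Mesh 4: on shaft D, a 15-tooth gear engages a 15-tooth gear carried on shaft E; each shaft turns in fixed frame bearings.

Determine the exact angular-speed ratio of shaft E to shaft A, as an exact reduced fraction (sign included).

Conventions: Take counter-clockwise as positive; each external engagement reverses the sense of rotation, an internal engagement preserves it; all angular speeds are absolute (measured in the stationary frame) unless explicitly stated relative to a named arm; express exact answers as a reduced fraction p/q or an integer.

95/104

class = fixed-axis compound train [4 meshes; 4 ratios multiply, 4 sense flips]
mesh 1 [23T→23T]: running ratio 1, sense −
mesh 2 [23T→46T]: running ratio 1/2, sense +
mesh 3 [95T→52T]: running ratio 95/104, sense −
mesh 4 [15T→15T]: running ratio 95/104, sense +
ω_out/ω_in = 95/104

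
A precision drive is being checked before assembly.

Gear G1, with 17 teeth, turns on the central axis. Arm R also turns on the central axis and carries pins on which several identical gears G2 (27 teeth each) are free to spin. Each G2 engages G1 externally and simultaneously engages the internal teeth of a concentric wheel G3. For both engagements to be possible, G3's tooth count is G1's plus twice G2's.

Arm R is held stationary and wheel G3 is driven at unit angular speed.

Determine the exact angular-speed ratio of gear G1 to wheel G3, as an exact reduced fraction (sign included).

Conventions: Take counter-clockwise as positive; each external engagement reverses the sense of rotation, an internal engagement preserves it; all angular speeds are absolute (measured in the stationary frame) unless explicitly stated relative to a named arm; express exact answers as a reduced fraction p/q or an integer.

class = planetary set [G3 = 17+2·27 = 71; Willis about the carrier]
ring teeth: 17 + 2·27 = 71
17(ω_sun−ω_arm) = −71(ω_ring−ω_arm),  ω_arm = 0, ω_ring = 1
ω_sun = 0 − (71/17)(1−0) = -71/17
ω_out/ω_in = -71/17

-71/17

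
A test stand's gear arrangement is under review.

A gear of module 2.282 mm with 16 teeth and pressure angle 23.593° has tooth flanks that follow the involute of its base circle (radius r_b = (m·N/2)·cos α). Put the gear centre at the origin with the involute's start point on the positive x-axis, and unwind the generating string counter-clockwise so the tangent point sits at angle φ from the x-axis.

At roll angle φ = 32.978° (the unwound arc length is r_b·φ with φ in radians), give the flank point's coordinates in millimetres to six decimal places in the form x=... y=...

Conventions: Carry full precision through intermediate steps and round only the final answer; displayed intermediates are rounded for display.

class = single-mesh tooth geometry [base-circle involute, m = 2.282, 16T]
pitch radius r_p = m·N/2 = 2.282·16/2 = 18.256000
base radius r_b = r_p·cos α = 18.256000·cos 23.593° = 16.730011
roll angle φ = 32.978° = 0.57557468 rad
x = r_b·(cos φ + φ·sin φ) = 19.275895
y = r_b·(sin φ − φ·cos φ) = 1.028546

x=19.275895 y=1.028546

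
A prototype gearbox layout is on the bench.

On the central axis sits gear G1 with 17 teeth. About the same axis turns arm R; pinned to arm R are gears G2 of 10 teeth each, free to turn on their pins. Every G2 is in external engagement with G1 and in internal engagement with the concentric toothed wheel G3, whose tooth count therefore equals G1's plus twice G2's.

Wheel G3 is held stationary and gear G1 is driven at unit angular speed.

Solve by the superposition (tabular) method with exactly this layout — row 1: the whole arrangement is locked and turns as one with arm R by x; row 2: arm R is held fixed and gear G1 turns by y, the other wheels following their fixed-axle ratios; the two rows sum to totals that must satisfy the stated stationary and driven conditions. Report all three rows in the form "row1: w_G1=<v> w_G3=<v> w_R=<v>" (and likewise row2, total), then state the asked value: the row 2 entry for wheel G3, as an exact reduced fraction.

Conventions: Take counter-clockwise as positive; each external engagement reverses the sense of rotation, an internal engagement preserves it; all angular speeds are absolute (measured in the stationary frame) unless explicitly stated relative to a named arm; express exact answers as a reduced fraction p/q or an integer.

planetary set (17T centre, 10T on arm, 37T internal) — Willis relation
row 1 — lock + rotate with arm: ω_sun = ω_ring = ω_arm = x
row 2 (arm held, sun turns y): ω_ring = −(17/37)·y, ω_arm = 0
boundary: total ω_ring = x − (17/37)·y = 0 and total ω_sun = x + y = 1  ⇒  y = 37/54, x = 17/54
row 2 ring = −(17/37)·37/54 = -17/54
totals (row 1 + row 2): sun 17/54 + 37/54 = 1, ring 17/54 + (-17/54) = 0, arm 17/54 + 0 = 17/54
asked cell (row2, ring) = -17/54

row1: w_G1=17/54 w_G3=17/54 w_R=17/54
row2: w_G1=37/54 w_G3=-17/54 w_R=0
total: w_G1=1 w_G3=0 w_R=17/54
asked value: -17/54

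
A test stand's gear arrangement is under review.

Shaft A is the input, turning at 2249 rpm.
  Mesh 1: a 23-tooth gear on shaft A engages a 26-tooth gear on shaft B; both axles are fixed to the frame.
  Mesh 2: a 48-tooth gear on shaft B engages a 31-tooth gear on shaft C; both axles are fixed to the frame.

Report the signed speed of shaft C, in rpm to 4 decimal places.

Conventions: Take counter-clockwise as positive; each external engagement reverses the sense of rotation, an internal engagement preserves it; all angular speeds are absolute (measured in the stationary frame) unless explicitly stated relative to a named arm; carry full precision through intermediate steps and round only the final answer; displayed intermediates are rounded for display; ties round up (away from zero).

class = fixed-axis compound train [2 meshes; 2 ratios multiply, 2 sense flips]
mesh 1 [23T→26T]: ω = 2249.0000×23/26 = 1989.5000 rpm, sense flips to −
mesh 2 [48T→31T]: ω = 1989.5000×48/31 = 3080.5161 rpm, sense flips to +
signed output speed = +3080.5161 rpm

+3080.5161 rpm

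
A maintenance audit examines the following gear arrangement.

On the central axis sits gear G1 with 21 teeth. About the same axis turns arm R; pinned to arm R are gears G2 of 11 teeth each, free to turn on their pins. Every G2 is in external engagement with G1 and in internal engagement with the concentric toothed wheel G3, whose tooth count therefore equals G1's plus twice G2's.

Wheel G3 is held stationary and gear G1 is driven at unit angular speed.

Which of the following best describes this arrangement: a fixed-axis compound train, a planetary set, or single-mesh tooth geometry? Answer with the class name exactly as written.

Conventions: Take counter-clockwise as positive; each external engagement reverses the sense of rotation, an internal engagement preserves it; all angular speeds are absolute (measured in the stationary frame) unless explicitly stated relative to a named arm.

planetary set

class = planetary set [G3 = 21+2·11 = 43; Willis about the carrier]
classification: planetary set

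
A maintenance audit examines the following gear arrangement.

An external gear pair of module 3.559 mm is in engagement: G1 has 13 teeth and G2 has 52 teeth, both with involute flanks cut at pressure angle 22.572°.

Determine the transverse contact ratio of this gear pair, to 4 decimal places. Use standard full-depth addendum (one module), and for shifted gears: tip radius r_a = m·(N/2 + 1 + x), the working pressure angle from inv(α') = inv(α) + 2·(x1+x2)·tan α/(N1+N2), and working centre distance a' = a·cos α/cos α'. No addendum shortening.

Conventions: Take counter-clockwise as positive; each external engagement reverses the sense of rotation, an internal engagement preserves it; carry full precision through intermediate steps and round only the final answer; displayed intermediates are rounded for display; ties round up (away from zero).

topology: single-mesh involute geometry — m = 3.559, 13T/52T pair
base radii: r_b1 = 21.361426, r_b2 = 85.445702
tip radii: r_a1 = 26.692500, r_a2 = 96.093000
no profile shift: α' = α, a' = a
action lengths: √(r_a1²−r_b1²) = 16.005595, √(r_a2²−r_b2²) = 43.964720
base pitch p_b = π·m·cos α = 10.324446
CR = (16.005595 + 43.964720 − 115.667500·sin 22.57200°)/10.324446 = 1.508268
contact ratio ≈ 1.5083

1.5083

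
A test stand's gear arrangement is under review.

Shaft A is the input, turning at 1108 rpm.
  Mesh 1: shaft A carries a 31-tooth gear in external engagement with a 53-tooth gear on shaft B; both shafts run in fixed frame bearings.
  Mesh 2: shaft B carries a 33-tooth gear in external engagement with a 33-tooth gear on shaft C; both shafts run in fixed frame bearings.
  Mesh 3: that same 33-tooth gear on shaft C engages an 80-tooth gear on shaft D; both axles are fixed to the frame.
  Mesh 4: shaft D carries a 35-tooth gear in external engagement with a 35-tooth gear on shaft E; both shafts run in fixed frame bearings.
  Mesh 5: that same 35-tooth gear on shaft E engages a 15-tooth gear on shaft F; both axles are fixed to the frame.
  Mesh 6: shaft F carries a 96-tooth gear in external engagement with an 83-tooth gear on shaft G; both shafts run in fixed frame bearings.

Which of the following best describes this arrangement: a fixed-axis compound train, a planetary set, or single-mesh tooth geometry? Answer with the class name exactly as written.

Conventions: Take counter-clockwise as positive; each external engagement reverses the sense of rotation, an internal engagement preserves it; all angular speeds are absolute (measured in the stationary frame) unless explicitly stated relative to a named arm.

recognized (7 fixed axles, 6 meshes): fixed-axis compound train
classification: fixed-axis compound train

fixed-axis compound train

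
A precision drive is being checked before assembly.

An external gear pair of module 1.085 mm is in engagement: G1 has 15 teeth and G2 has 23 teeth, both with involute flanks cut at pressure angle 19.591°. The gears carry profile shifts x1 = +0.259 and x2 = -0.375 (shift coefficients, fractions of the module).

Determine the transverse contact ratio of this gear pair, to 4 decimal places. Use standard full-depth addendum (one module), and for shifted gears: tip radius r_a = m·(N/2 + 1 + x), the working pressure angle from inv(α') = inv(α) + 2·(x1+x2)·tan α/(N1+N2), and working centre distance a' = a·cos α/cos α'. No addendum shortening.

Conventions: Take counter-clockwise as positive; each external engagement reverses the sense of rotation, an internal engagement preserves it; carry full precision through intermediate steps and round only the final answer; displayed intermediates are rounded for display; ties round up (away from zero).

1.5588

class = single-mesh tooth geometry [involute pair 15T × 23T, m = 1.085]
base radii: r_b1 = 7.666421, r_b2 = 11.755179
tip radii: r_a1 = 9.503515, r_a2 = 13.155625
inv(α') = inv(19.591°) + 2·(+0.259-0.375)·tan α/(15+23) = 0.01180664  ⇒  α' = 18.54962°
a' = a·cos α / cos α' = 20.6150·cos 19.591°/cos 18.54962° = 20.485872
action lengths: √(r_a1²−r_b1²) = 5.616296, √(r_a2²−r_b2²) = 5.906457
base pitch p_b = π·m·cos α = 3.211303
CR = (5.616296 + 5.906457 − 20.485872·sin 18.54962°)/3.211303 = 1.558766
contact ratio ≈ 1.5588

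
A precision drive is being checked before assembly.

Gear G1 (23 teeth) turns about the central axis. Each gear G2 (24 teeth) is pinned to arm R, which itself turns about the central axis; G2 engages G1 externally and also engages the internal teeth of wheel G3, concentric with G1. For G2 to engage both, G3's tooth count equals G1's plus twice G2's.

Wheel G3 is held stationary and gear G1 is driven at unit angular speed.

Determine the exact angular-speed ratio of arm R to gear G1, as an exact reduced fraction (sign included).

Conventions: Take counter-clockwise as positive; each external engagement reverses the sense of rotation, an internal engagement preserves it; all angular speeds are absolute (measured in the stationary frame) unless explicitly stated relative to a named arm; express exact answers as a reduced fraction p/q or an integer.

23/94

recognized (axles ride arm R): planetary set, 23/24/71 teeth
ring teeth: 23 + 2·24 = 71
23(ω_sun−ω_arm) = −71(ω_ring−ω_arm),  ω_ring = 0, ω_sun = 1
23(1−ω_arm) = −71(0−ω_arm)  ⇒  94·ω_arm = 23  ⇒  ω_arm = 23/94
ω_out/ω_in = 23/94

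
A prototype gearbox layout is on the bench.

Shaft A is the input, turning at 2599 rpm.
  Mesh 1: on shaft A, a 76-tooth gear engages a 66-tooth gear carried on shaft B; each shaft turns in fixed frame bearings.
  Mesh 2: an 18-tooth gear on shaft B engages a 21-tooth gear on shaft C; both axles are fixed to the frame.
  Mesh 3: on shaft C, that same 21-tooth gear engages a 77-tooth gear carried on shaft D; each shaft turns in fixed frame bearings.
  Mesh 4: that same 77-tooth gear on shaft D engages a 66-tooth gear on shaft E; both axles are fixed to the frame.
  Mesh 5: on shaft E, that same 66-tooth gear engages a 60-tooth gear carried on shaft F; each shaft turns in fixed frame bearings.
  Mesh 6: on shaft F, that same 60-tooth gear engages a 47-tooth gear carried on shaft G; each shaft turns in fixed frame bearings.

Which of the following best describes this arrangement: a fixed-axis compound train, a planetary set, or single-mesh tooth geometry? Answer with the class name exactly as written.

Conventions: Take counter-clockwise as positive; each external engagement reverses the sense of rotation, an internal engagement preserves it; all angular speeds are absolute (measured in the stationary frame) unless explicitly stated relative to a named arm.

fixed-axis compound train

topology: fixed-axis compound train — 6 meshes, A→G
classification: fixed-axis compound train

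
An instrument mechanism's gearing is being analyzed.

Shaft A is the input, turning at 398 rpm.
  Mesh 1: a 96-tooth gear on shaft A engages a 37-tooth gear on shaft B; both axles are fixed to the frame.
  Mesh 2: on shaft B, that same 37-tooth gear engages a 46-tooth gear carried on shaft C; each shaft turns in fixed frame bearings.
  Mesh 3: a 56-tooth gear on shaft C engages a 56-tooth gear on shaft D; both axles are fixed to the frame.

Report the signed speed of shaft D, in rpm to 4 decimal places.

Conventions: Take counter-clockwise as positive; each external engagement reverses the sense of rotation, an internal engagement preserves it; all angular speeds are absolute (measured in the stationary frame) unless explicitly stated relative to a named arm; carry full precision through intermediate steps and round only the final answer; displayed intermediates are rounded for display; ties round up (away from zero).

recognized (4 fixed axles, 3 meshes): fixed-axis compound train
mesh 1 [96T→37T]: ω = 398.0000×96/37 = 1032.6486 rpm, sense flips to −
mesh 2 [37T→46T]: ω = 1032.6486×37/46 = 830.6087 rpm, sense flips to +
mesh 3 [56T→56T]: ω = 830.6087×56/56 = 830.6087 rpm, sense flips to −
signed output speed = -830.6087 rpm

-830.6087 rpm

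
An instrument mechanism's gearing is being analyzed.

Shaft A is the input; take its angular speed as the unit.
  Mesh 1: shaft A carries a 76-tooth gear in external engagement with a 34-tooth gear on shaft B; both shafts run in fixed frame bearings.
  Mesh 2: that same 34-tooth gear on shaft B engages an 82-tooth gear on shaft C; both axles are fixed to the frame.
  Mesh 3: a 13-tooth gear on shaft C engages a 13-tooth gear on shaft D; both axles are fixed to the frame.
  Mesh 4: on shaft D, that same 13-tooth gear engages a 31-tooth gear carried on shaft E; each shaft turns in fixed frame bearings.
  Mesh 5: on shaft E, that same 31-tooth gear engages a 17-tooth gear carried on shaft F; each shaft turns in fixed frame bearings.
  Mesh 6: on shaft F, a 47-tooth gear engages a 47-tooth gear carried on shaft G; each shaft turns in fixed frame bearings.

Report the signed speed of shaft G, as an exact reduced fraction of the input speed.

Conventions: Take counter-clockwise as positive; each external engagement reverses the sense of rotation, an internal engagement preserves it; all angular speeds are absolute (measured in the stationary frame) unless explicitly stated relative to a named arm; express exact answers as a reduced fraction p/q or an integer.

494/697

6-mesh fixed-axis compound train (all bearings frame-fixed)
mesh 1 [76T→34T]: |ω|/ω_in = 1×76/34 = 38/17, sense flips to −
mesh 2 [34T→82T]: |ω|/ω_in = (38/17)×34/82 = 38/41, sense flips to +
mesh 3 [13T→13T]: |ω|/ω_in = (38/41)×13/13 = 38/41, sense flips to −
mesh 4 [13T→31T]: |ω|/ω_in = (38/41)×13/31 = 494/1271, sense flips to +
mesh 5 [31T→17T]: |ω|/ω_in = (494/1271)×31/17 = 494/697, sense flips to −
mesh 6 [47T→47T]: |ω|/ω_in = (494/697)×47/47 = 494/697, sense flips to +
signed output speed (× input speed) = 494/697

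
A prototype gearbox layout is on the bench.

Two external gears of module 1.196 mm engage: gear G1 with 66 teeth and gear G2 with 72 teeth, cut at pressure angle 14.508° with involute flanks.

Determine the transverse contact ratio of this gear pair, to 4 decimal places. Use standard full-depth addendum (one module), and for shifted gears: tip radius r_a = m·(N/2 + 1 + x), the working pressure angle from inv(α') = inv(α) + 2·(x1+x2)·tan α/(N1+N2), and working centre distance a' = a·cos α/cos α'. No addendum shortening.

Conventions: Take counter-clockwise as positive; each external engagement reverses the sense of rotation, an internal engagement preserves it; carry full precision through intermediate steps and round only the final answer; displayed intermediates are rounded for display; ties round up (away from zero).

2.2264

class = single-mesh tooth geometry [involute pair 66T × 72T, m = 1.196]
base radii: r_b1 = 38.209471, r_b2 = 41.683059
tip radii: r_a1 = 40.664000, r_a2 = 44.252000
no profile shift: α' = α, a' = a
action lengths: √(r_a1²−r_b1²) = 13.913922, √(r_a2²−r_b2²) = 14.858065
base pitch p_b = π·m·cos α = 3.637533
CR = (13.913922 + 14.858065 − 82.524000·sin 14.50800°)/3.637533 = 2.226364
contact ratio ≈ 2.2264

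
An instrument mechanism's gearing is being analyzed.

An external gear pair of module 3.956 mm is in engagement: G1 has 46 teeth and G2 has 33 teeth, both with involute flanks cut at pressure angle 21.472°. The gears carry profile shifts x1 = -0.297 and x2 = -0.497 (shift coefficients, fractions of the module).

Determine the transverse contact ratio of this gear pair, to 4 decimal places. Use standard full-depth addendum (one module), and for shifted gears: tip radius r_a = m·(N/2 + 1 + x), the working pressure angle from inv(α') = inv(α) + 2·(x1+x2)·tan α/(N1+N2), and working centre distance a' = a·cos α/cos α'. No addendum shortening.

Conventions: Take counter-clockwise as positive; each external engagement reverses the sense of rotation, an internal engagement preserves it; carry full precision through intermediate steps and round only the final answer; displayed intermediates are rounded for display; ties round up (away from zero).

1.9064

recognized (one external pair, fixed centres): single-mesh tooth geometry, m = 3.956, N1 = 46, N2 = 33
base radii: r_b1 = 84.673120, r_b2 = 60.743760
tip radii: r_a1 = 93.769068, r_a2 = 67.263868
inv(α') = inv(21.472°) + 2·(-0.297-0.497)·tan α/(46+33) = 0.01068221  ⇒  α' = 17.95744°
a' = a·cos α / cos α' = 156.2620·cos 21.472°/cos 17.95744° = 152.863507
action lengths: √(r_a1²−r_b1²) = 40.287726, √(r_a2²−r_b2²) = 28.889852
base pitch p_b = π·m·cos α = 11.565585
CR = (40.287726 + 28.889852 − 152.863507·sin 17.95744°)/11.565585 = 1.906359
contact ratio ≈ 1.9064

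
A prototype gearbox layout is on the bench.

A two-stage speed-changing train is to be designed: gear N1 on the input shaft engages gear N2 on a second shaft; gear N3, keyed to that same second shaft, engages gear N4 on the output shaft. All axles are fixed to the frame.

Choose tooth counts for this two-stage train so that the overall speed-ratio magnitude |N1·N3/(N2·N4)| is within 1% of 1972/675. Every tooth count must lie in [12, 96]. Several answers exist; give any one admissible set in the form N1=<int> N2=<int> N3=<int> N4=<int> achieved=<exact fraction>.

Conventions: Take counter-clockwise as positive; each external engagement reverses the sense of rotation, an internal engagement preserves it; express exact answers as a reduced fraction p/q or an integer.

N1=29 N2=15 N3=68 N4=45 achieved=1972/675

class = fixed-axis compound train [2-stage, 1972/675 wanted]
target = 1972/675 in lowest terms: an exact hit needs N1·N3 = k·1972 and N2·N4 = k·675 for one integer k, every count in [12, 96]; additionally prefer no 1:1 stage (N1 ≠ N2, N3 ≠ N4)
k = 1: N1·N3 = 1972 = 29·68, N2·N4 = 675 = 15·45
achieved = 29·68/(15·45) = 1972/675; |achieved − target| = 0 ≤ 493/16875 ✓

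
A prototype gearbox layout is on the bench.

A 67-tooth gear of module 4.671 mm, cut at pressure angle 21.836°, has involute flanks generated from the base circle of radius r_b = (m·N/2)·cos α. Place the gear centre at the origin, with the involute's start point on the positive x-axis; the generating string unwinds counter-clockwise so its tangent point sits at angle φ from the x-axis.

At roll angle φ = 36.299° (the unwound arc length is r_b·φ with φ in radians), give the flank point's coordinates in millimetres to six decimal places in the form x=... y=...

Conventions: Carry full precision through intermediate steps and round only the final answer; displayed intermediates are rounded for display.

topology: single-mesh involute geometry — m = 4.671, N = 67
pitch radius r_p = m·N/2 = 4.671·67/2 = 156.478500
base radius r_b = r_p·cos α = 156.478500·cos 21.836° = 145.251529
roll angle φ = 36.299° = 0.63353707 rad
x = r_b·(cos φ + φ·sin φ) = 171.540892
y = r_b·(sin φ − φ·cos φ) = 11.824510

x=171.540892 y=11.824510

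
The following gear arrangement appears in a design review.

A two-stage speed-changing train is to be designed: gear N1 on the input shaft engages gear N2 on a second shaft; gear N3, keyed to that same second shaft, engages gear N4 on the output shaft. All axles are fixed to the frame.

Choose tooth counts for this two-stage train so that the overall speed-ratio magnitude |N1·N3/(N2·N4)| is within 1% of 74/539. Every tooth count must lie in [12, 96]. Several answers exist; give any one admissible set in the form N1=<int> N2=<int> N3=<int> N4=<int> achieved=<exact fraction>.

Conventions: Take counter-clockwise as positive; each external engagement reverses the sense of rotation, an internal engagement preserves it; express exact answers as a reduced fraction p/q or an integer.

N1=12 N2=42 N3=37 N4=77 achieved=74/539

design class (target 74/539): fixed-axis compound train
target = 74/539 in lowest terms: an exact hit needs N1·N3 = k·74 and N2·N4 = k·539 for one integer k, every count in [12, 96]; additionally prefer no 1:1 stage (N1 ≠ N2, N3 ≠ N4)
k = 1…5: no 1:1-free in-range split of k·74 and k·539 into factor pairs; take k = 6
k = 6: N1·N3 = 444 = 12·37, N2·N4 = 3234 = 42·77
achieved = 12·37/(42·77) = 74/539; |achieved − target| = 0 ≤ 37/26950 ✓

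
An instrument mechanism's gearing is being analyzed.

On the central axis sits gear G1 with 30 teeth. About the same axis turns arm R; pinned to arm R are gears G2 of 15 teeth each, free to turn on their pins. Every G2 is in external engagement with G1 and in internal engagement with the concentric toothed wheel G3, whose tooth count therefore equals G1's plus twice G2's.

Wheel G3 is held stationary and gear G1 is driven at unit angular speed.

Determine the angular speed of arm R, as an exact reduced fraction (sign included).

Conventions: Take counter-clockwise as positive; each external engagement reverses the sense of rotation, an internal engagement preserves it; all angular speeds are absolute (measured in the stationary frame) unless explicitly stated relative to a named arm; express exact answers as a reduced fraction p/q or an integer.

1/3

topology: planetary set — G1 30T / G2 15T / G3 60T, arm = carrier (Willis)
ring teeth: 30 + 2·15 = 60
30(ω_sun−ω_arm) = −60(ω_ring−ω_arm),  ω_ring = 0, ω_sun = 1
30(1−ω_arm) = −60(0−ω_arm)  ⇒  90·ω_arm = 30  ⇒  ω_arm = 1/3
exact speed ratio = 1/3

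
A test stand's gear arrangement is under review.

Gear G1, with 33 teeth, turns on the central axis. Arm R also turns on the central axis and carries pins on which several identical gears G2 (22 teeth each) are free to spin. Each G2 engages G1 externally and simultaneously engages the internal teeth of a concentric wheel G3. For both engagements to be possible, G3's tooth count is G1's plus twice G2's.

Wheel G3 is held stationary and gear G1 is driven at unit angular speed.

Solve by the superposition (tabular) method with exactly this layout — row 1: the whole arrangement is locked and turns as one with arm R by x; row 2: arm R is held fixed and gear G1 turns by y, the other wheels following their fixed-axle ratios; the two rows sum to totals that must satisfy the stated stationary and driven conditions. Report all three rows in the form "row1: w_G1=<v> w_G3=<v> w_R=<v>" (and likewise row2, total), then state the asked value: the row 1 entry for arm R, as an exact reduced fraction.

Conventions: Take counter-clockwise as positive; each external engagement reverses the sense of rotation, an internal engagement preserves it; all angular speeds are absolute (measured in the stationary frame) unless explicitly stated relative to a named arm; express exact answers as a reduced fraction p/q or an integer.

row1: w_G1=3/10 w_G3=3/10 w_R=3/10
row2: w_G1=7/10 w_G3=-3/10 w_R=0
total: w_G1=1 w_G3=0 w_R=3/10
asked value: 3/10

topology: planetary set — G1 33T / G2 22T / G3 77T, arm = carrier (Willis)
row 1 (train locked, turned with arm): all members turn x
row 2 — arm fixed, fixed-axis ratios: sun y, ring −(33/77)·y, arm 0
boundary: total ω_ring = x − (33/77)·y = 0 and total ω_sun = x + y = 1  ⇒  y = 7/10, x = 3/10
row 2 ring = −(33/77)·7/10 = -3/10
totals (row 1 + row 2): sun 3/10 + 7/10 = 1, ring 3/10 + (-3/10) = 0, arm 3/10 + 0 = 3/10
asked cell (row1, arm) = 3/10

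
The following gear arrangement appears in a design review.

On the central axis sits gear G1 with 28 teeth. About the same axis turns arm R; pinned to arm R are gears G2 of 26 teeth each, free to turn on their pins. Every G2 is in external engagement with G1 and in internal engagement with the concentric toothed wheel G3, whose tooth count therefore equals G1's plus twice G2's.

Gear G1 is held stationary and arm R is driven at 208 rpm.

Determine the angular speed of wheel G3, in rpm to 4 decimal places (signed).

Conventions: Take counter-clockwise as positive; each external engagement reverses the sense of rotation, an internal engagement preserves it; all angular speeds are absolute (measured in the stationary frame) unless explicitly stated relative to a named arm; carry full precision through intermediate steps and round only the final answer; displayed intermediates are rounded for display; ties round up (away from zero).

+280.8000 rpm

topology: planetary set — G1 28T / G2 26T / G3 80T, arm = carrier (Willis)
normalise by the input: solve with ω_arm = 1, then scale by 208 rpm
ring teeth: 28 + 2·26 = 80
28(ω_sun−ω_arm) = −80(ω_ring−ω_arm),  ω_sun = 0, ω_arm = 1
ω_ring = 1 − (28/80)(0−1) = 27/20
scale: ω_ring = 27/20 × 208 rpm = +280.8000 rpm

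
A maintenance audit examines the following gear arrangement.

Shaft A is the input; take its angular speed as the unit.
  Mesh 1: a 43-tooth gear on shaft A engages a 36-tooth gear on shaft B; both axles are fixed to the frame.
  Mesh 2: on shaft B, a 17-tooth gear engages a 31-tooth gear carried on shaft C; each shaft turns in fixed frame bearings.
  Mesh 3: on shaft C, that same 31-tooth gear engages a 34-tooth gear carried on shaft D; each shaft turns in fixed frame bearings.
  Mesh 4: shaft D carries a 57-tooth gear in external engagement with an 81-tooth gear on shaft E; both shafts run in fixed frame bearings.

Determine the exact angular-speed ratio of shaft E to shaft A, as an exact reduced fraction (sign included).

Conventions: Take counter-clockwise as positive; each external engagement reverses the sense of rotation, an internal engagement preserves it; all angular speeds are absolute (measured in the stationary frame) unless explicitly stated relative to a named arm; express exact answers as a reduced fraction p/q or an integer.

class = fixed-axis compound train [4 meshes; 4 ratios multiply, 4 sense flips]
mesh 1 [43T→36T]: running ratio 43/36, sense −
mesh 2 [17T→31T]: running ratio 731/1116, sense +
mesh 3 [31T→34T]: running ratio 43/72, sense −
mesh 4 [57T→81T]: running ratio 817/1944, sense +
ω_out/ω_in = 817/1944

817/1944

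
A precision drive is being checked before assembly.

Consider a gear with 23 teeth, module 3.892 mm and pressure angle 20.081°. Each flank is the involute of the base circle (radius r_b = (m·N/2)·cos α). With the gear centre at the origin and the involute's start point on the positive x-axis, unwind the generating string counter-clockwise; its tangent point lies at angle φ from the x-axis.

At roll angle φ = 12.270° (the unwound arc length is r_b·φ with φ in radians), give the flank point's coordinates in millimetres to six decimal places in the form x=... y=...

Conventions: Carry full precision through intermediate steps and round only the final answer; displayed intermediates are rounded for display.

x=42.989987 y=0.136988

single-mesh involute tooth geometry (23T wheel at module 3.892)
pitch radius r_p = m·N/2 = 3.892·23/2 = 44.758000
base radius r_b = r_p·cos α = 44.758000·cos 20.081° = 42.037079
roll angle φ = 12.270° = 0.21415190 rad
x = r_b·(cos φ + φ·sin φ) = 42.989987
y = r_b·(sin φ − φ·cos φ) = 0.136988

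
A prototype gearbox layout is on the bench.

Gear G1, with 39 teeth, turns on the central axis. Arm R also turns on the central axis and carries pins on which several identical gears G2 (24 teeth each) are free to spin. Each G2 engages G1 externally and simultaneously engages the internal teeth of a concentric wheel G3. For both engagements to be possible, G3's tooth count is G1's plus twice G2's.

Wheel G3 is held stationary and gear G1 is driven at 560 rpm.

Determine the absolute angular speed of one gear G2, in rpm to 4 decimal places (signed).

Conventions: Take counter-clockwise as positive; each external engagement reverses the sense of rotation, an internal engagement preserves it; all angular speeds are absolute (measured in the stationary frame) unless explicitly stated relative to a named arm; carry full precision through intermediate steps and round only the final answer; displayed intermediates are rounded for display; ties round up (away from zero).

-455.0000 rpm

class = planetary set [G3 = 39+2·24 = 87; Willis about the carrier]
normalise by the input: solve with ω_sun = 1, then scale by 560 rpm
ring teeth: 39 + 2·24 = 87
39(ω_sun−ω_arm) = −87(ω_ring−ω_arm),  ω_ring = 0, ω_sun = 1
39(1−ω_arm) = −87(0−ω_arm)  ⇒  126·ω_arm = 39  ⇒  ω_arm = 13/42
sun–planet mesh: 39·(1−13/42) = −24·(ω_p−ω_arm)  ⇒  ω_p−ω_arm = -377/336
ω_p = 13/42 − 377/336 = -13/16
scale: ω_p = -13/16 × 560 rpm = -455.0000 rpm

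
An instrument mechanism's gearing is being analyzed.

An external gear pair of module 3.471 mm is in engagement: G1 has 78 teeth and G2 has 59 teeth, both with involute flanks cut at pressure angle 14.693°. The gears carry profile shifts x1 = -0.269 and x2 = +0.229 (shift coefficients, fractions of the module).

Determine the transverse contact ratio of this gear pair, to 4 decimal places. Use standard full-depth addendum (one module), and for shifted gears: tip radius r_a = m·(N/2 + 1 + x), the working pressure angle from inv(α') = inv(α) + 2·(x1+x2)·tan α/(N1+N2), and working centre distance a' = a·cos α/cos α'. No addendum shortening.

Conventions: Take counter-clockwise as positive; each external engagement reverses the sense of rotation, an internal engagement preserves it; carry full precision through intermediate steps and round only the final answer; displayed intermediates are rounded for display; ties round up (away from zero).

recognized (one external pair, fixed centres): single-mesh tooth geometry, m = 3.471, N1 = 78, N2 = 59
base radii: r_b1 = 130.942264, r_b2 = 99.046072
tip radii: r_a1 = 137.906301, r_a2 = 106.660359
inv(α') = inv(14.693°) + 2·(-0.269+0.229)·tan α/(78+59) = 0.00562017  ⇒  α' = 14.56423°
a' = a·cos α / cos α' = 237.7635·cos 14.693°/cos 14.56423° = 237.624063
action lengths: √(r_a1²−r_b1²) = 43.269750, √(r_a2²−r_b2²) = 39.576608
base pitch p_b = π·m·cos α = 10.547878
CR = (43.269750 + 39.576608 − 237.624063·sin 14.56423°)/10.547878 = 2.189273
contact ratio ≈ 2.1893

2.1893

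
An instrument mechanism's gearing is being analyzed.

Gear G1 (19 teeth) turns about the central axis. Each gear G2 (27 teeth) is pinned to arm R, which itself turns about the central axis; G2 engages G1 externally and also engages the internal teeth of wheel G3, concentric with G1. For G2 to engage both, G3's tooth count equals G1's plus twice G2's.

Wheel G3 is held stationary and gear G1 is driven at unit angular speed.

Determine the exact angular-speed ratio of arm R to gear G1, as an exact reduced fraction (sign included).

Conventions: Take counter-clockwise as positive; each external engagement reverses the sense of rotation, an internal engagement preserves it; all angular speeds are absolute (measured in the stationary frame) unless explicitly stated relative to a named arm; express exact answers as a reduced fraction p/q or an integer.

topology: planetary set — G1 19T / G2 27T / G3 73T, arm = carrier (Willis)
ring teeth: 19 + 2·27 = 73
19(ω_sun−ω_arm) = −73(ω_ring−ω_arm),  ω_ring = 0, ω_sun = 1
19(1−ω_arm) = −73(0−ω_arm)  ⇒  92·ω_arm = 19  ⇒  ω_arm = 19/92
ω_out/ω_in = 19/92

19/92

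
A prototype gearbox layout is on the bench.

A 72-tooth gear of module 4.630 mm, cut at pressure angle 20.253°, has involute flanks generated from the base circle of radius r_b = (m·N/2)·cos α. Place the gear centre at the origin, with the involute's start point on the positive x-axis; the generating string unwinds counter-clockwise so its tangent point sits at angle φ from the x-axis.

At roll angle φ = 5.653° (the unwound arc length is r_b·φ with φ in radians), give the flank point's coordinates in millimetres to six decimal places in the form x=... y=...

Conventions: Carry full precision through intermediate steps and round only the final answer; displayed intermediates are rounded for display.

class = single-mesh tooth geometry [base-circle involute, m = 4.630, 72T]
pitch radius r_p = m·N/2 = 4.630·72/2 = 166.680000
base radius r_b = r_p·cos α = 166.680000·cos 20.253° = 156.374711
roll angle φ = 5.653° = 0.09866346 rad
x = r_b·(cos φ + φ·sin φ) = 157.133973
y = r_b·(sin φ − φ·cos φ) = 0.050014

x=157.133973 y=0.050014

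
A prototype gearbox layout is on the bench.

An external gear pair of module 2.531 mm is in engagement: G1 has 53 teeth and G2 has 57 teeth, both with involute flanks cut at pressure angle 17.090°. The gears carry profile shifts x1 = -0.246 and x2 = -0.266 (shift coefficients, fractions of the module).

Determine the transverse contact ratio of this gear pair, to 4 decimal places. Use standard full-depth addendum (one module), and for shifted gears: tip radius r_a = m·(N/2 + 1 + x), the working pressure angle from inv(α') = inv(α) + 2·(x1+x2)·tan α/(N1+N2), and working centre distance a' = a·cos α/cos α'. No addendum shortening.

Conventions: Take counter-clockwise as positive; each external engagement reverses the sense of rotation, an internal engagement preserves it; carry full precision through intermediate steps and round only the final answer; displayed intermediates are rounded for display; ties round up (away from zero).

topology: single-mesh involute geometry — m = 2.531, 53T/57T pair
base radii: r_b1 = 64.109912, r_b2 = 68.948396
tip radii: r_a1 = 68.979874, r_a2 = 73.991254
inv(α') = inv(17.090°) + 2·(-0.246-0.266)·tan α/(53+57) = 0.00631029  ⇒  α' = 15.12694°
a' = a·cos α / cos α' = 139.2050·cos 17.090°/cos 15.12694° = 137.834261
action lengths: √(r_a1²−r_b1²) = 25.458636, √(r_a2²−r_b2²) = 26.848172
base pitch p_b = π·m·cos α = 7.600273
CR = (25.458636 + 26.848172 − 137.834261·sin 15.12694°)/7.600273 = 2.149632
contact ratio ≈ 2.1496

2.1496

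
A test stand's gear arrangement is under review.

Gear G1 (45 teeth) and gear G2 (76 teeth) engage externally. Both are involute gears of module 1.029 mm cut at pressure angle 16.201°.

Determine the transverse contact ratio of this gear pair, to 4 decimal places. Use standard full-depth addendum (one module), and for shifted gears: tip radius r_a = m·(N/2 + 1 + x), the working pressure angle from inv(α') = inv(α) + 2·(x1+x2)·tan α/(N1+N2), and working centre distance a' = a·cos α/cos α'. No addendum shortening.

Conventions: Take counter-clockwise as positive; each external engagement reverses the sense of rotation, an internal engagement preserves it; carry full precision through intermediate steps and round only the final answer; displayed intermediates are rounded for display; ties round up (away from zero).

topology: single-mesh involute geometry — m = 1.029, 45T/76T pair
base radii: r_b1 = 22.233087, r_b2 = 37.549213
tip radii: r_a1 = 24.181500, r_a2 = 40.131000
no profile shift: α' = α, a' = a
action lengths: √(r_a1²−r_b1²) = 9.509721, √(r_a2²−r_b2²) = 14.161700
base pitch p_b = π·m·cos α = 3.104325
CR = (9.509721 + 14.161700 − 62.254500·sin 16.20100°)/3.104325 = 2.030047
contact ratio ≈ 2.0300

2.0300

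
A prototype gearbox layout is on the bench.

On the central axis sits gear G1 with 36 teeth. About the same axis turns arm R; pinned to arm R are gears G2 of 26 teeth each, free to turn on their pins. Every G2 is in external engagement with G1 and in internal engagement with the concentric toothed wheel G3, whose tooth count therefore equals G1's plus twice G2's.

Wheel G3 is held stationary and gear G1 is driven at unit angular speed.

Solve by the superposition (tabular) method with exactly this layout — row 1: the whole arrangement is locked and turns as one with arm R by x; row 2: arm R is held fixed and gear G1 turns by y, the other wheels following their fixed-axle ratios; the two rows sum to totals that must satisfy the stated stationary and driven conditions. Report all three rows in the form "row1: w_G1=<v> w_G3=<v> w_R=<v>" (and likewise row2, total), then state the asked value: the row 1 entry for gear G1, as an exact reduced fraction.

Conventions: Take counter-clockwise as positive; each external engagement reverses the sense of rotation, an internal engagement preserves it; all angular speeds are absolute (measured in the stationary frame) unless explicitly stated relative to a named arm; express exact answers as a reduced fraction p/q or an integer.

row1: w_G1=9/31 w_G3=9/31 w_R=9/31
row2: w_G1=22/31 w_G3=-9/31 w_R=0
total: w_G1=1 w_G3=0 w_R=9/31
asked value: 9/31

recognized (axles ride arm R): planetary set, 36/26/88 teeth
row 1 (train locked, turned with arm): all members turn x
row 2 — arm fixed, fixed-axis ratios: sun y, ring −(36/88)·y, arm 0
boundary: total ω_ring = x − (36/88)·y = 0 and total ω_sun = x + y = 1  ⇒  y = 22/31, x = 9/31
row 2 ring = −(36/88)·22/31 = -9/31
totals (row 1 + row 2): sun 9/31 + 22/31 = 1, ring 9/31 + (-9/31) = 0, arm 9/31 + 0 = 9/31
asked cell (row1, sun) = 9/31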